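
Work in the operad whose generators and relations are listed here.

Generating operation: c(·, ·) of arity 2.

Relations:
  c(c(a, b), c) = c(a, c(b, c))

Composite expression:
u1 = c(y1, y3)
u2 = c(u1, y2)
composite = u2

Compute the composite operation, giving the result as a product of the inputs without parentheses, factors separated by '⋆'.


y1 ⋆ y3 ⋆ y2

Associativity of c dissolves the nesting; only the y-input order survives.
c(y1, y3) spells out as y1 ⋆ y3
c(c(y1, y3), y2) spells out as y1 ⋆ y3 ⋆ y2


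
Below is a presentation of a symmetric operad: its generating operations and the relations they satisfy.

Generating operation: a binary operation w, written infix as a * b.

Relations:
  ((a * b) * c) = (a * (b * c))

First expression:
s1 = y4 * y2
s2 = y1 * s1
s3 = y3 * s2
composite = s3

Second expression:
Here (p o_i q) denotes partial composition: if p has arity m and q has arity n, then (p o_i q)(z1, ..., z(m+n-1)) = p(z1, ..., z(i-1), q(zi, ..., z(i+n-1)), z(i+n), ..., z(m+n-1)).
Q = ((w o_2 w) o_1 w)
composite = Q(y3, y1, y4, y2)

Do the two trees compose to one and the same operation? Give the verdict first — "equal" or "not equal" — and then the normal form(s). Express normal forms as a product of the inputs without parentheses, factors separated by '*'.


equal: each reduces to y3 * y1 * y4 * y2

The first composite normalizes to y3 * y1 * y4 * y2
The second composite normalizes to y3 * y1 * y4 * y2
Identical normal forms: equal.


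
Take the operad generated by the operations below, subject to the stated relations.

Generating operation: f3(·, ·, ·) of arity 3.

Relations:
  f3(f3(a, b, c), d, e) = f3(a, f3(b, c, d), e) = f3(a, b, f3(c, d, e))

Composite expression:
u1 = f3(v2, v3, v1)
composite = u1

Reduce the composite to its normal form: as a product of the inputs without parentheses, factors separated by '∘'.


v2 ∘ v3 ∘ v1

Under associativity of f3, the answer is the v's in reading order.
f3(v2, v3, v1) collapses to v2 ∘ v3 ∘ v1


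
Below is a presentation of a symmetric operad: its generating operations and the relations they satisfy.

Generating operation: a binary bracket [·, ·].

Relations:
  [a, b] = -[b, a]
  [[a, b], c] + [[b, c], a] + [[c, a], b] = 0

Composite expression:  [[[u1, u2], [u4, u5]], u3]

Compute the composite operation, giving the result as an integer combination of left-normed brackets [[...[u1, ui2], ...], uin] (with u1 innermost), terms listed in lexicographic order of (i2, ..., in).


[[[[u1, u2], u4], u5], u3] - [[[[u1, u2], u5], u4], u3]

Skip Jacobi rewriting: expand, keep u1-initial words, read off terms.
Composite bracket: [[[u1, u2], [u4, u5]], u3]
Full expansion: 16 signed words from ab - ba (2^4 = 16).
The u1-initial words carry the normal form:
  word u1u2u4u5u3 has sign +1, contributing +[[[[u1, u2], u4], u5], u3]
  word u1u2u5u4u3 has sign -1, contributing -[[[[u1, u2], u5], u4], u3]


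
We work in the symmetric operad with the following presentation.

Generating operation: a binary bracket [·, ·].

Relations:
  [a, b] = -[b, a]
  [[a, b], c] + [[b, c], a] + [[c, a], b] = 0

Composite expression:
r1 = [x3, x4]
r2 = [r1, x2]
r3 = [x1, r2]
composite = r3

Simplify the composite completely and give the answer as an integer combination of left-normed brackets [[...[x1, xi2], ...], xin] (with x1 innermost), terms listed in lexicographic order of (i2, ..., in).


-[[[x1, x2], x3], x4] + [[[x1, x2], x4], x3] + [[[x1, x3], x4], x2] - [[[x1, x4], x3], x2]

A multilinear Lie element is pinned by x1-initial words (x1 innermost).
Composite bracket: [x1, [[x3, x4], x2]]
Each bracket splits as ab - ba, giving 8 signed words (2^3 = 8).
Collect the words opening with x1:
  x1x2x3x4 appears with sign -1, giving the term -[[[x1, x2], x3], x4]
  x1x2x4x3 appears with sign +1, giving the term +[[[x1, x2], x4], x3]
  x1x3x4x2 appears with sign +1, giving the term +[[[x1, x3], x4], x2]
  x1x4x3x2 appears with sign -1, giving the term -[[[x1, x4], x3], x2]


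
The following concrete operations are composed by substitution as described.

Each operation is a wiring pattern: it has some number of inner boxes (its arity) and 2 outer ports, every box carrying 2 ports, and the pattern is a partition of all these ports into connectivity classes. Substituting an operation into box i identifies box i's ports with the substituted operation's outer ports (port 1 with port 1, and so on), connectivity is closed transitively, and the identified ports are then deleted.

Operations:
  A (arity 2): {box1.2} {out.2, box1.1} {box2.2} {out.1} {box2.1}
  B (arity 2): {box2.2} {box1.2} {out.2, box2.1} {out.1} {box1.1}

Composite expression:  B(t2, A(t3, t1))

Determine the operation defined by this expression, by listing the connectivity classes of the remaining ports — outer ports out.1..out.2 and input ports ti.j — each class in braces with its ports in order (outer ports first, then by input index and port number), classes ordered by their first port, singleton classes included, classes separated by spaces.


{out.1} {out.2} {t1.1} {t1.2} {t2.1} {t2.2} {t3.1} {t3.2}

Substituting into B glues patterns; closure does the rest.
the subtree at A composes to {out.1} {out.2, t3.1} {t1.1} {t1.2} {t3.2} on (t3, t1); out.j = own outer ports
the subtree at B composes to {out.1} {out.2} {t1.1} {t1.2} {t2.1} {t2.2} {t3.1} {t3.2} on (t2, t3, t1); out.j = own outer ports


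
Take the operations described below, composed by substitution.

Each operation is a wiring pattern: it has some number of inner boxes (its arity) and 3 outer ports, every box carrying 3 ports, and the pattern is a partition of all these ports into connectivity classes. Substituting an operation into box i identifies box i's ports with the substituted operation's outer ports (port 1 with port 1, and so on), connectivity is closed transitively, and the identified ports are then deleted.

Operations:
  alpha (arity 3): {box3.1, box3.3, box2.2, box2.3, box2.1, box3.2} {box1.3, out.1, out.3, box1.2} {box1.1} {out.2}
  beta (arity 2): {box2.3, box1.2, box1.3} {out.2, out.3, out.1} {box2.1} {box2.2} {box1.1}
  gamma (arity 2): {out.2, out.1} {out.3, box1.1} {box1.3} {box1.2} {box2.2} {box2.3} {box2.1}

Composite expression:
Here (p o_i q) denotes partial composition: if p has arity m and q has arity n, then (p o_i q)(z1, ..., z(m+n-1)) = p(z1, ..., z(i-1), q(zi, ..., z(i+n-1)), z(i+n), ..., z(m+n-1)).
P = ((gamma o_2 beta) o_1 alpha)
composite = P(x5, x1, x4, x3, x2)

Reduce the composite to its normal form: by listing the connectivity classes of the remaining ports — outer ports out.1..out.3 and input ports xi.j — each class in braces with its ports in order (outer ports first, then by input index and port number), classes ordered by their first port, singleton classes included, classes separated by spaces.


Substituting into gamma glues patterns; closure does the rest.
after alpha, the pattern on (x5, x1, x4) reads {out.1, out.3, x5.2, x5.3} {out.2} {x1.1, x1.2, x1.3, x4.1, x4.2, x4.3} {x5.1} (out.j = its outer ports)
after beta, the pattern on (x3, x2) reads {out.1, out.2, out.3} {x2.1} {x2.2} {x2.3, x3.2, x3.3} {x3.1} (out.j = its outer ports)
after gamma, the pattern on (x5, x1, x4, x3, x2) reads {out.1, out.2} {out.3, x5.2, x5.3} {x1.1, x1.2, x1.3, x4.1, x4.2, x4.3} {x2.1} {x2.2} {x2.3, x3.2, x3.3} {x3.1} {x5.1} (out.j = its outer ports)

{out.1, out.2} {out.3, x5.2, x5.3} {x1.1, x1.2, x1.3, x4.1, x4.2, x4.3} {x2.1} {x2.2} {x2.3, x3.2, x3.3} {x3.1} {x5.1}


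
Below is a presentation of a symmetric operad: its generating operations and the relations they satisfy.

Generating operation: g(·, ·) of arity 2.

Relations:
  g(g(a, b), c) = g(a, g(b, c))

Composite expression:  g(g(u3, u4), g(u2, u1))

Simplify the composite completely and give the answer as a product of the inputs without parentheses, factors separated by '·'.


Every regrouping of g is equal, so read the u-inputs in written order.
g(u3, u4) reduces to u3 · u4
g(u2, u1) reduces to u2 · u1
g(g(u3, u4), g(u2, u1)) reduces to u3 · u4 · u2 · u1

u3 · u4 · u2 · u1


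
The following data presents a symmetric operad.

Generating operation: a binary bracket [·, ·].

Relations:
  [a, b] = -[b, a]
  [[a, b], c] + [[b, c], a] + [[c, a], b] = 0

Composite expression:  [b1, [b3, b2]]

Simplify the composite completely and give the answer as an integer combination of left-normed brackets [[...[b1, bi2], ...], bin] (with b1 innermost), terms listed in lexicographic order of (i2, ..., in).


-[[b1, b2], b3] + [[b1, b3], b2]

Antisymmetry and Jacobi reduce to b1-anchored left-normed brackets.
Composite bracket: [b1, [b3, b2]]
The bracket unfolds into 4 signed words via [a, b] = ab - ba (2^2 = 4).
Only words starting with b1 matter:
  from b1b2b3, sign -1: term -[[b1, b2], b3]
  from b1b3b2, sign +1: term +[[b1, b3], b2]


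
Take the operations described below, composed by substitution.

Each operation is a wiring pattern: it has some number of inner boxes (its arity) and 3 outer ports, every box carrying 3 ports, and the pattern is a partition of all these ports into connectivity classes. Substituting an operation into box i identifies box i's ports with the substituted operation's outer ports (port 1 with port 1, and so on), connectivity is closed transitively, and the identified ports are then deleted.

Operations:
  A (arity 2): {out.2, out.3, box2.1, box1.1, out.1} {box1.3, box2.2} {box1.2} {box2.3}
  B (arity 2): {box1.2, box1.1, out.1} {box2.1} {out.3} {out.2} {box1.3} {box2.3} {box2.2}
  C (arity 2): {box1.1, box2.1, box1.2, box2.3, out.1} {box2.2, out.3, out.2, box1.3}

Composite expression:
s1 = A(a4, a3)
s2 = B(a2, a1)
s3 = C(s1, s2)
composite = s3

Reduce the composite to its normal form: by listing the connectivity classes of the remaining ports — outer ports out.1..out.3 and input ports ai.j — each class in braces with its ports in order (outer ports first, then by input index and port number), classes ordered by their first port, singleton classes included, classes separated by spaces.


{out.1, out.2, out.3, a2.1, a2.2, a3.1, a4.1} {a1.1} {a1.2} {a1.3} {a2.3} {a3.2, a4.3} {a3.3} {a4.2}

After gluing at C, chains via deleted ports link the a-ports.
through A, on inputs (a4, a3): {out.1, out.2, out.3, a3.1, a4.1} {a3.2, a4.3} {a3.3} {a4.2} (out.j = stage outer ports)
through B, on inputs (a2, a1): {out.1, a2.1, a2.2} {out.2} {out.3} {a1.1} {a1.2} {a1.3} {a2.3} (out.j = stage outer ports)
through C, on inputs (a4, a3, a2, a1): {out.1, out.2, out.3, a2.1, a2.2, a3.1, a4.1} {a1.1} {a1.2} {a1.3} {a2.3} {a3.2, a4.3} {a3.3} {a4.2} (out.j = stage outer ports)


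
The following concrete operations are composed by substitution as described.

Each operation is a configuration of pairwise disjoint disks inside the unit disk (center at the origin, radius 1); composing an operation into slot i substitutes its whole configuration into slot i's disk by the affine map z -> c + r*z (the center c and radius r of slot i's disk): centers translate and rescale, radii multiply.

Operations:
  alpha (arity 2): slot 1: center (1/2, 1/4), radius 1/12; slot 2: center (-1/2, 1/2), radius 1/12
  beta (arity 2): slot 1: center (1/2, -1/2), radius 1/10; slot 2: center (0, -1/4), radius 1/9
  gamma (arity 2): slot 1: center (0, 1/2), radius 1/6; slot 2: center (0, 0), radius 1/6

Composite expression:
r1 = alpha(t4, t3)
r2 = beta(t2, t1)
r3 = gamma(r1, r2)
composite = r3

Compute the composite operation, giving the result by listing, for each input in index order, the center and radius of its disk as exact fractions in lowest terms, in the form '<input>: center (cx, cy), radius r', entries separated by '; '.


t1: center (0, -1/24), radius 1/54; t2: center (1/12, -1/12), radius 1/60; t3: center (-1/12, 7/12), radius 1/72; t4: center (1/12, 13/24), radius 1/72

Only the slot chain above each t matters under gamma; compose those maps.
input t4: applying the 2 nested substitutions gives center (1/12, 13/24), radius 1/72
input t3: applying the 2 nested substitutions gives center (-1/12, 7/12), radius 1/72
input t2: applying the 2 nested substitutions gives center (1/12, -1/12), radius 1/60
input t1: applying the 2 nested substitutions gives center (0, -1/24), radius 1/54


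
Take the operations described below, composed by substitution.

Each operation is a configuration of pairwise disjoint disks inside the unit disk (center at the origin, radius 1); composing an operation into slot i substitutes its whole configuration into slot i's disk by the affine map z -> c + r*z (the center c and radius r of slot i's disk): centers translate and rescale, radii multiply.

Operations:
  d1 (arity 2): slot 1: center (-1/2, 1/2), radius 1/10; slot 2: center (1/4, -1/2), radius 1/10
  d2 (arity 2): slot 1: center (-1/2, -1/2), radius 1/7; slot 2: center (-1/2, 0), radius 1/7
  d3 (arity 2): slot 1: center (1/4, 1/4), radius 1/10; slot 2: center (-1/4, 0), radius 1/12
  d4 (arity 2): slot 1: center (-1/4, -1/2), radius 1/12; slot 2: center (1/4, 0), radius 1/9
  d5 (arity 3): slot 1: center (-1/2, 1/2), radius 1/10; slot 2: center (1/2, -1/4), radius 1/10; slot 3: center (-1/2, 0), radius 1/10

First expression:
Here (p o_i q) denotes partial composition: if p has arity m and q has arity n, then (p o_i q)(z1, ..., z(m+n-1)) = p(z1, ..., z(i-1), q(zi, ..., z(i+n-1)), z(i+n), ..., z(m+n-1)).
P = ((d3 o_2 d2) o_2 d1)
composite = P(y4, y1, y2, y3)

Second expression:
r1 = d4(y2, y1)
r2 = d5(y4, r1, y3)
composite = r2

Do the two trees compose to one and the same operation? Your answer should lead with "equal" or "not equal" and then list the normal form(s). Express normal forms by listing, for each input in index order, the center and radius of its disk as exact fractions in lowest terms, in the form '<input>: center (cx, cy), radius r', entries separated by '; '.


not equal: they reduce to y1: center (-25/84, -1/28), radius 1/840; y2: center (-97/336, -1/21), radius 1/840; y3: center (-7/24, 0), radius 1/84; y4: center (1/4, 1/4), radius 1/10 and y1: center (21/40, -1/4), radius 1/90; y2: center (19/40, -3/10), radius 1/120; y3: center (-1/2, 0), radius 1/10; y4: center (-1/2, 1/2), radius 1/10


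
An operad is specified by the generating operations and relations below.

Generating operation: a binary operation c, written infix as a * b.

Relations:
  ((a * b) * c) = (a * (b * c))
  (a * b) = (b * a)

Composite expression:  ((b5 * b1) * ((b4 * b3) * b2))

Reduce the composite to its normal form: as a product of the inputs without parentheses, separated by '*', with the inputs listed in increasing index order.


Key point: c commutes, so take the b-inputs in any fixed order.
(b5 * b1) unparenthesizes to b5 * b1
(b4 * b3) unparenthesizes to b4 * b3
((b4 * b3) * b2) unparenthesizes to b4 * b3 * b2
((b5 * b1) * ((b4 * b3) * b2)) unparenthesizes to b5 * b1 * b4 * b3 * b2
sorting the factors by input index: b1 * b2 * b3 * b4 * b5

b1 * b2 * b3 * b4 * b5


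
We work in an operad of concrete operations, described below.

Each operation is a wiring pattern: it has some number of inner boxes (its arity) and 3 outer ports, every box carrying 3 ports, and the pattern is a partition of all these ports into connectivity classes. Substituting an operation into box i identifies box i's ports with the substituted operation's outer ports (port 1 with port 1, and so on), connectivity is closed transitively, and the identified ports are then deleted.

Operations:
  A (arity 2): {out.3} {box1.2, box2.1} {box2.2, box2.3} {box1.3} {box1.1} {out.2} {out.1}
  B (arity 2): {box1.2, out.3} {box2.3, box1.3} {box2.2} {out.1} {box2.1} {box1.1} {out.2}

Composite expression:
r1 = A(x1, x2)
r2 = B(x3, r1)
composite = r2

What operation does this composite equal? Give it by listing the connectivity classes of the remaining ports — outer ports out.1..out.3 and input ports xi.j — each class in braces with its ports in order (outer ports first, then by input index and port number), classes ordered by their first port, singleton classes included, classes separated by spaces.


Reachability decides: close wires over B-identified ports.
stage A: inputs (x1, x2), connectivity {out.1} {out.2} {out.3} {x1.1} {x1.2, x2.1} {x1.3} {x2.2, x2.3}, out.j its boundary
stage B: inputs (x3, x1, x2), connectivity {out.1} {out.2} {out.3, x3.2} {x1.1} {x1.2, x2.1} {x1.3} {x2.2, x2.3} {x3.1} {x3.3}, out.j its boundary

{out.1} {out.2} {out.3, x3.2} {x1.1} {x1.2, x2.1} {x1.3} {x2.2, x2.3} {x3.1} {x3.3}


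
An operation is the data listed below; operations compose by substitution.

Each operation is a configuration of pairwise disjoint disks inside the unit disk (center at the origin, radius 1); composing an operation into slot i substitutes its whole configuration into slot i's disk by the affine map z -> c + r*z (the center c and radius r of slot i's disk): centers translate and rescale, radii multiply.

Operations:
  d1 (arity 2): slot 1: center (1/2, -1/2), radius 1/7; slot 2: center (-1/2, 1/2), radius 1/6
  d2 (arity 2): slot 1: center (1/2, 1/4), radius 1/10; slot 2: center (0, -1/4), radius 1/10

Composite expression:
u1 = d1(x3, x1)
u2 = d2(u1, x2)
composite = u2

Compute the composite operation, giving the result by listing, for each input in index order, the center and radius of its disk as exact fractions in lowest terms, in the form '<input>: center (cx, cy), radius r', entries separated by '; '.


x1: center (9/20, 3/10), radius 1/60; x2: center (0, -1/4), radius 1/10; x3: center (11/20, 1/5), radius 1/70


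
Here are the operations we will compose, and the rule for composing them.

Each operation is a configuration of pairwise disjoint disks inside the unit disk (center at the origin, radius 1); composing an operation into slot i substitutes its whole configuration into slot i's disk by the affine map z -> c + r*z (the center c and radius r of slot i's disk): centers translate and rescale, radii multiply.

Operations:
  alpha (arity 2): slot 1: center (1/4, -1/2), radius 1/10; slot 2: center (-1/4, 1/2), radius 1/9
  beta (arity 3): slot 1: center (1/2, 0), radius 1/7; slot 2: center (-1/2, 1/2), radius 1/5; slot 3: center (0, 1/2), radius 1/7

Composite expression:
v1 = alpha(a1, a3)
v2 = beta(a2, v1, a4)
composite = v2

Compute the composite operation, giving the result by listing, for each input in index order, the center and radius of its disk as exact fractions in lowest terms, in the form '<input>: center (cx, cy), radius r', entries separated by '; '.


Affine substitution under beta: radii multiply and a-centers shift.
input a2: applying the 1 nested substitution gives center (1/2, 0), radius 1/7
input a1: applying the 2 nested substitutions gives center (-9/20, 2/5), radius 1/50
input a3: applying the 2 nested substitutions gives center (-11/20, 3/5), radius 1/45
input a4: applying the 1 nested substitution gives center (0, 1/2), radius 1/7

a1: center (-9/20, 2/5), radius 1/50; a2: center (1/2, 0), radius 1/7; a3: center (-11/20, 3/5), radius 1/45; a4: center (0, 1/2), radius 1/7


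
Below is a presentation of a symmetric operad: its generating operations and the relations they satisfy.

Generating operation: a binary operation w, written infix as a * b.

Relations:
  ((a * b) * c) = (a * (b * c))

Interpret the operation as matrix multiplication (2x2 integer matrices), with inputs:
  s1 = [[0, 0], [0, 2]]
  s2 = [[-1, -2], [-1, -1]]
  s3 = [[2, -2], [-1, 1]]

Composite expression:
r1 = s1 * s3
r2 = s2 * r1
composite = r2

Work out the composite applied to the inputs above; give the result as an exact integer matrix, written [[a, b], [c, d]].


[[4, -4], [2, -2]]

(s1 * s3) = [[0, 0], [-2, 2]]
(s2 * (s1 * s3)) = [[4, -4], [2, -2]]


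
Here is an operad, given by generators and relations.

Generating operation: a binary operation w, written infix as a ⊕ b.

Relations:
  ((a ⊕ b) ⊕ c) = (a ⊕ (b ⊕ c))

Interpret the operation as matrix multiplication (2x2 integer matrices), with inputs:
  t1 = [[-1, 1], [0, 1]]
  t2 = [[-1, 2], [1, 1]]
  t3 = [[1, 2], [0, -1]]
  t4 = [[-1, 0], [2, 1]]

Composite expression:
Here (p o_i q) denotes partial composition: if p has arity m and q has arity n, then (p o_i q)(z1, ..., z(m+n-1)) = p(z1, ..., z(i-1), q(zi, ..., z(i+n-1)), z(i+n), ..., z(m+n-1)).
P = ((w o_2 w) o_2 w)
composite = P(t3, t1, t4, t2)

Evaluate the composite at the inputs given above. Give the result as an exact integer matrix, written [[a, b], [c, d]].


[[-4, 17], [1, -5]]

(t1 ⊕ t4) = [[3, 1], [2, 1]]
((t1 ⊕ t4) ⊕ t2) = [[-2, 7], [-1, 5]]
(t3 ⊕ ((t1 ⊕ t4) ⊕ t2)) = [[-4, 17], [1, -5]]


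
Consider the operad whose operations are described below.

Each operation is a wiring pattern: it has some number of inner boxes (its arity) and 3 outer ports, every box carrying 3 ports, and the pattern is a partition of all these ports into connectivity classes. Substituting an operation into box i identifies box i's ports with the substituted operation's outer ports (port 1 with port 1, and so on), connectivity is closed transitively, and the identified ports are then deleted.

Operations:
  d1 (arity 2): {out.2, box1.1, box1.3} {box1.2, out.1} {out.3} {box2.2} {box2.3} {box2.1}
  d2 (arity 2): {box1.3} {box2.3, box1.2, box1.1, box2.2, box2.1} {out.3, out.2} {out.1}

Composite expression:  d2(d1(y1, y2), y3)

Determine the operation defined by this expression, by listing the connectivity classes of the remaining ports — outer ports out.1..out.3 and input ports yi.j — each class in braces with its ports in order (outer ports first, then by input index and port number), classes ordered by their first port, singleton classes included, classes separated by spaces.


{out.1} {out.2, out.3} {y1.1, y1.2, y1.3, y3.1, y3.2, y3.3} {y2.1} {y2.2} {y2.3}

Two ports join when wires chain via d2-identified ports.
after d1, the pattern on (y1, y2) reads {out.1, y1.2} {out.2, y1.1, y1.3} {out.3} {y2.1} {y2.2} {y2.3} (out.j = its outer ports)
after d2, the pattern on (y1, y2, y3) reads {out.1} {out.2, out.3} {y1.1, y1.2, y1.3, y3.1, y3.2, y3.3} {y2.1} {y2.2} {y2.3} (out.j = its outer ports)


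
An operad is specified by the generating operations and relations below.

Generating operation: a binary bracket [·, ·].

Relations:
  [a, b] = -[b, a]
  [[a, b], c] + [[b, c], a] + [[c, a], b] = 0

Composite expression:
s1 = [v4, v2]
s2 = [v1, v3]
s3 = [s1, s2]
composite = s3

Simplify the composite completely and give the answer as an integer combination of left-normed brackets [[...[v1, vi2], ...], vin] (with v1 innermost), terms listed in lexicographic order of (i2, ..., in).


Expand each bracket as ab - ba; the v1-initial words give the coefficients.
Composite bracket: [[v4, v2], [v1, v3]]
Under [a, b] = ab - ba we get 8 signed associative words (2^3 = 8).
Collect the words opening with v1:
  sign of v1v3v2v4 is +1, so it contributes +[[[v1, v3], v2], v4]
  sign of v1v3v4v2 is -1, so it contributes -[[[v1, v3], v4], v2]

[[[v1, v3], v2], v4] - [[[v1, v3], v4], v2]


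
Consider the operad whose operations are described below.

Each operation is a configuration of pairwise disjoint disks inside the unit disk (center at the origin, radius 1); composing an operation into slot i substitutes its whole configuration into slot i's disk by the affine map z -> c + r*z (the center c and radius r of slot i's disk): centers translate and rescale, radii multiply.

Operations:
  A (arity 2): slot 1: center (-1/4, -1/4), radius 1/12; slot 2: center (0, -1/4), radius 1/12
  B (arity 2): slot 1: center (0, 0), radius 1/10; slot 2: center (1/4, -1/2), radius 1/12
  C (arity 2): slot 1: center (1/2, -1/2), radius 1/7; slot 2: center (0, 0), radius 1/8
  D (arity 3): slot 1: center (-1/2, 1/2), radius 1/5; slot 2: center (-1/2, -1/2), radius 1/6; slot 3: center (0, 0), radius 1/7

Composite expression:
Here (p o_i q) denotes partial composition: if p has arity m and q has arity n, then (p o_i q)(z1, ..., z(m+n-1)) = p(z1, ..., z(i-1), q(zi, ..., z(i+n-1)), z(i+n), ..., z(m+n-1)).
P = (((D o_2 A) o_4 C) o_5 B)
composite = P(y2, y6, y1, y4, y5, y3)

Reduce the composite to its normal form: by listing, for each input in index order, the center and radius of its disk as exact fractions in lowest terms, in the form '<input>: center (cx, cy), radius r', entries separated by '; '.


y1: center (-1/2, -13/24), radius 1/72; y2: center (-1/2, 1/2), radius 1/5; y3: center (1/224, -1/112), radius 1/672; y4: center (1/14, -1/14), radius 1/49; y5: center (0, 0), radius 1/560; y6: center (-13/24, -13/24), radius 1/72


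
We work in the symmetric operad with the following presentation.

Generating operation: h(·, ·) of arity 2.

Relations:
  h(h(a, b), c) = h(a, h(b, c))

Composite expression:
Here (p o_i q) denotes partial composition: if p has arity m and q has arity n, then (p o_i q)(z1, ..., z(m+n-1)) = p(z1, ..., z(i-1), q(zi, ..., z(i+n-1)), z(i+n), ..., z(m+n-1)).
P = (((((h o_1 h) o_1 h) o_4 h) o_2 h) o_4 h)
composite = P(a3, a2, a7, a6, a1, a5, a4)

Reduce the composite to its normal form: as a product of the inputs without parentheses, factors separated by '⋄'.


a3 ⋄ a2 ⋄ a7 ⋄ a6 ⋄ a1 ⋄ a5 ⋄ a4

All parenthesizations of h agree; list the a-inputs left to right.
h(a2, a7) spells out as a2 ⋄ a7
h(a3, h(a2, a7)) spells out as a3 ⋄ a2 ⋄ a7
h(a6, a1) spells out as a6 ⋄ a1
h(h(a3, h(a2, a7)), h(a6, a1)) spells out as a3 ⋄ a2 ⋄ a7 ⋄ a6 ⋄ a1
h(a5, a4) spells out as a5 ⋄ a4
h(h(h(a3, h(a2, a7)), h(a6, a1)), h(a5, a4)) spells out as a3 ⋄ a2 ⋄ a7 ⋄ a6 ⋄ a1 ⋄ a5 ⋄ a4


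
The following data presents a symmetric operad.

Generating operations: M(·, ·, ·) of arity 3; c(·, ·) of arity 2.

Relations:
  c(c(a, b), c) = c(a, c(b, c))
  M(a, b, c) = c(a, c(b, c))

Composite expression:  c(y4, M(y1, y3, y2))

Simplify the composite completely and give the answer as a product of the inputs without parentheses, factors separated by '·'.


y4 · y1 · y3 · y2

The c-tree's shape is irrelevant; the y-reading-order decides.
M(y1, y3, y2) unparenthesizes to y1 · y3 · y2
c(y4, M(y1, y3, y2)) unparenthesizes to y4 · y1 · y3 · y2


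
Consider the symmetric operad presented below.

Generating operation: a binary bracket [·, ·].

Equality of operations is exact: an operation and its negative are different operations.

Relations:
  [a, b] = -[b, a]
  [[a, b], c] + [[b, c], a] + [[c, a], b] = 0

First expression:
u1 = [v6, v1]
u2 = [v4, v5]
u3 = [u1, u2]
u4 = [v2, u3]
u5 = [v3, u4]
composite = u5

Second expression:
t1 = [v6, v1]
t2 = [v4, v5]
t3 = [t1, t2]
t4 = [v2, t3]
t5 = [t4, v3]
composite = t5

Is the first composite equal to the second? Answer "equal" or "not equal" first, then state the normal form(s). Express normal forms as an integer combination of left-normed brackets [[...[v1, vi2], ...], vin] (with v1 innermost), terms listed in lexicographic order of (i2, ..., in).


not equal — first -[[[[[v1, v6], v4], v5], v2], v3] + [[[[[v1, v6], v5], v4], v2], v3], second [[[[[v1, v6], v4], v5], v2], v3] - [[[[[v1, v6], v5], v4], v2], v3]

Normal form of the first expression: -[[[[[v1, v6], v4], v5], v2], v3] + [[[[[v1, v6], v5], v4], v2], v3]
Normal form of the second expression: [[[[[v1, v6], v4], v5], v2], v3] - [[[[[v1, v6], v5], v4], v2], v3]
The forms do not match — not equal.


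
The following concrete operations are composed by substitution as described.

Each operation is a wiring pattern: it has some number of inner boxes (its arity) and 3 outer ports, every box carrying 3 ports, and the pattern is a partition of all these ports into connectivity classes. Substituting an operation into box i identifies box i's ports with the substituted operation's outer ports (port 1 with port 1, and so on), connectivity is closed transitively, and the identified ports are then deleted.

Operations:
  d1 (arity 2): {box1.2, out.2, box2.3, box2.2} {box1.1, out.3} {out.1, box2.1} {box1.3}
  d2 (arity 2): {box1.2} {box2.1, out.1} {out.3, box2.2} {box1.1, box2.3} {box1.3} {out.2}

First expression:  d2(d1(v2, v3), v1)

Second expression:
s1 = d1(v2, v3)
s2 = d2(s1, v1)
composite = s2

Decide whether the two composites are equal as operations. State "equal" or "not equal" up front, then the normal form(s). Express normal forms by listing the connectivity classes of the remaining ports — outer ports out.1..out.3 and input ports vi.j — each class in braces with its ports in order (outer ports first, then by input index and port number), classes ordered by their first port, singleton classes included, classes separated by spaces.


equal: each reduces to {out.1, v1.1} {out.2} {out.3, v1.2} {v1.3, v3.1} {v2.1} {v2.2, v3.2, v3.3} {v2.3}

In normal form, the first expression is {out.1, v1.1} {out.2} {out.3, v1.2} {v1.3, v3.1} {v2.1} {v2.2, v3.2, v3.3} {v2.3}
In normal form, the second expression is {out.1, v1.1} {out.2} {out.3, v1.2} {v1.3, v3.1} {v2.1} {v2.2, v3.2, v3.3} {v2.3}
Same normal form: equal.


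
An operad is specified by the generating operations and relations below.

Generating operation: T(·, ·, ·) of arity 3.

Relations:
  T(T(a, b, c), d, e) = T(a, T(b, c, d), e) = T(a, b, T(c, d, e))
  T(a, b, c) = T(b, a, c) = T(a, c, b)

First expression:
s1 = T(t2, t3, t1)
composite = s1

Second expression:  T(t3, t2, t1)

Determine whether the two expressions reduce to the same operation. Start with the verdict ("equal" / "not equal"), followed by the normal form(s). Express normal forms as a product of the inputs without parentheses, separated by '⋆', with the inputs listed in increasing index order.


equal; the common form is t1 ⋆ t2 ⋆ t3

The first expression, normalized: t1 ⋆ t2 ⋆ t3
The second expression, normalized: t1 ⋆ t2 ⋆ t3
The forms coincide; equal.


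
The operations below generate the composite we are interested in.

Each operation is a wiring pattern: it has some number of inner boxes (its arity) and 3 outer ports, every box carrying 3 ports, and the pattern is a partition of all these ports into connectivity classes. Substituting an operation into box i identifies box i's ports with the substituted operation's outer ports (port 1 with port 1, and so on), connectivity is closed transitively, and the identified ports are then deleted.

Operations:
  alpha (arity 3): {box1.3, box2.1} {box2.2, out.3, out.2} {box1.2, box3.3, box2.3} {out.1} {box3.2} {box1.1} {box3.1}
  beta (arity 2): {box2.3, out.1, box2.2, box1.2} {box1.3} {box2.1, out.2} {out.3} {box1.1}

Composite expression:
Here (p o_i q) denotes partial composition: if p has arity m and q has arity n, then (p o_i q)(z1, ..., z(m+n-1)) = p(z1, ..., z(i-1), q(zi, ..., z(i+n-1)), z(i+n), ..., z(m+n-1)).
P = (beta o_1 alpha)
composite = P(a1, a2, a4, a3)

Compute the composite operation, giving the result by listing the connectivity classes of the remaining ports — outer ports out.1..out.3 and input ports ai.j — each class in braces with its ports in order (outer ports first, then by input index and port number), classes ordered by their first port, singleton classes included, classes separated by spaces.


{out.1, a2.2, a3.2, a3.3} {out.2, a3.1} {out.3} {a1.1} {a1.2, a2.3, a4.3} {a1.3, a2.1} {a4.1} {a4.2}

After gluing at beta, chains via deleted ports link the a-ports.
through alpha, on inputs (a1, a2, a4): {out.1} {out.2, out.3, a2.2} {a1.1} {a1.2, a2.3, a4.3} {a1.3, a2.1} {a4.1} {a4.2} (out.j = stage outer ports)
through beta, on inputs (a1, a2, a4, a3): {out.1, a2.2, a3.2, a3.3} {out.2, a3.1} {out.3} {a1.1} {a1.2, a2.3, a4.3} {a1.3, a2.1} {a4.1} {a4.2} (out.j = stage outer ports)


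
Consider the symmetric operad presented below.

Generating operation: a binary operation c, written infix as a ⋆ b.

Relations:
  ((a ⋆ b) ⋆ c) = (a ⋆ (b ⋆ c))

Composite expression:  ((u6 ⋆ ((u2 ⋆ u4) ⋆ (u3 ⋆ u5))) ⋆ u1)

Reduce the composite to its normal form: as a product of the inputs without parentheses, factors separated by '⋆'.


u6 ⋆ u2 ⋆ u4 ⋆ u3 ⋆ u5 ⋆ u1

All parenthesizations of c agree; list the u-inputs left to right.
(u2 ⋆ u4) unparenthesizes to u2 ⋆ u4
(u3 ⋆ u5) unparenthesizes to u3 ⋆ u5
((u2 ⋆ u4) ⋆ (u3 ⋆ u5)) unparenthesizes to u2 ⋆ u4 ⋆ u3 ⋆ u5
(u6 ⋆ ((u2 ⋆ u4) ⋆ (u3 ⋆ u5))) unparenthesizes to u6 ⋆ u2 ⋆ u4 ⋆ u3 ⋆ u5
((u6 ⋆ ((u2 ⋆ u4) ⋆ (u3 ⋆ u5))) ⋆ u1) unparenthesizes to u6 ⋆ u2 ⋆ u4 ⋆ u3 ⋆ u5 ⋆ u1


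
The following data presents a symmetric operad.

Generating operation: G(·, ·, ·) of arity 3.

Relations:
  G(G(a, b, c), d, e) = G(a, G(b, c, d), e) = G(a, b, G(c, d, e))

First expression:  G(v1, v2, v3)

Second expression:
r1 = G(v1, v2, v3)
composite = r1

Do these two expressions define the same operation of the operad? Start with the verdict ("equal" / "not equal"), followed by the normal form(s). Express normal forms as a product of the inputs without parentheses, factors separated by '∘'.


equal: each reduces to v1 ∘ v2 ∘ v3

The first composite normalizes to v1 ∘ v2 ∘ v3
The second composite normalizes to v1 ∘ v2 ∘ v3
Identical normal forms: equal.


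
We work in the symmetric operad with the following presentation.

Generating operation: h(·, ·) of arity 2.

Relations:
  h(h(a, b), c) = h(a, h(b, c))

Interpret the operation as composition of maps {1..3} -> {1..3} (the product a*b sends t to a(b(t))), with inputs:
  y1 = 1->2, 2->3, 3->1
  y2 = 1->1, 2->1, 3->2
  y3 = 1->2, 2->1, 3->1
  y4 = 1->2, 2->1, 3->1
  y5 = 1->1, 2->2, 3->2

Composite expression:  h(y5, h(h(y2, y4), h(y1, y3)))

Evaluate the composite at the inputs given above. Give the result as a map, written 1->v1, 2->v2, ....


h(y2, y4) = 1->1, 2->1, 3->1
h(y1, y3) = 1->3, 2->2, 3->2
h(h(y2, y4), h(y1, y3)) = 1->1, 2->1, 3->1
h(y5, h(h(y2, y4), h(y1, y3))) = 1->1, 2->1, 3->1

1->1, 2->1, 3->1


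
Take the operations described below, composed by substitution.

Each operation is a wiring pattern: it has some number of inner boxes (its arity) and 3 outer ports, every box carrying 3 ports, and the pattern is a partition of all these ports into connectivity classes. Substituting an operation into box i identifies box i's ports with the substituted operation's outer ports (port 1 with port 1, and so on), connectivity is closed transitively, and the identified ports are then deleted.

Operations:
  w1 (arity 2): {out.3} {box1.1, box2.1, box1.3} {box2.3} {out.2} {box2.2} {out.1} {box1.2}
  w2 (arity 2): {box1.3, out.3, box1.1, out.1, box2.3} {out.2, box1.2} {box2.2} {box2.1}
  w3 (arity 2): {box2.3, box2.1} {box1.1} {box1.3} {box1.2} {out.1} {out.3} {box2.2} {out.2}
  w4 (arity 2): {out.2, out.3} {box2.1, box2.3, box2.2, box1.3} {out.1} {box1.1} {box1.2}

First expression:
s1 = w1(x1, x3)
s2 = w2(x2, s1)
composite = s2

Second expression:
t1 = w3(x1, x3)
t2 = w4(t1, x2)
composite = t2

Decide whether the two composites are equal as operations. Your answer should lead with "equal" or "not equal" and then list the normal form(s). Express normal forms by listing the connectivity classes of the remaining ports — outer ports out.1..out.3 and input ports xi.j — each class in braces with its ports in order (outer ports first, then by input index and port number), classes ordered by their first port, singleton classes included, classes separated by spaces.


not equal — first {out.1, out.3, x2.1, x2.3} {out.2, x2.2} {x1.1, x1.3, x3.1} {x1.2} {x3.2} {x3.3}, second {out.1} {out.2, out.3} {x1.1} {x1.2} {x1.3} {x2.1, x2.2, x2.3} {x3.1, x3.3} {x3.2}


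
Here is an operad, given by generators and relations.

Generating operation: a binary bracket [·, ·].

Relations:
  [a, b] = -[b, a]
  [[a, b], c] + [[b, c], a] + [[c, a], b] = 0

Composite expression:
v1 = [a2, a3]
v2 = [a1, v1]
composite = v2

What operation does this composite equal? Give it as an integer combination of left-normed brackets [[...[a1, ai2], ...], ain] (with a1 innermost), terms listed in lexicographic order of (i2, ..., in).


[[a1, a2], a3] - [[a1, a3], a2]

Left-normed coefficients sit on the a1-initial expansion words.
Composite bracket: [a1, [a2, a3]]
The bracket unfolds into 4 signed words via [a, b] = ab - ba (2^2 = 4).
Keep just the words that open with a1:
  the word a1a2a3 carries sign +1 and contributes +[[a1, a2], a3]
  the word a1a3a2 carries sign -1 and contributes -[[a1, a3], a2]


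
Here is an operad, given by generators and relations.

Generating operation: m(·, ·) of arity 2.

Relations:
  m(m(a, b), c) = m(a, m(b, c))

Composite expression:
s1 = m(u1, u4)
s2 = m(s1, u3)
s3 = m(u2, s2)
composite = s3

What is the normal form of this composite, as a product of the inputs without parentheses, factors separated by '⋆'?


u2 ⋆ u1 ⋆ u4 ⋆ u3

Associativity of m dissolves the nesting; only the u-input order survives.
m(u1, u4) linearizes to u1 ⋆ u4
m(m(u1, u4), u3) linearizes to u1 ⋆ u4 ⋆ u3
m(u2, m(m(u1, u4), u3)) linearizes to u2 ⋆ u1 ⋆ u4 ⋆ u3


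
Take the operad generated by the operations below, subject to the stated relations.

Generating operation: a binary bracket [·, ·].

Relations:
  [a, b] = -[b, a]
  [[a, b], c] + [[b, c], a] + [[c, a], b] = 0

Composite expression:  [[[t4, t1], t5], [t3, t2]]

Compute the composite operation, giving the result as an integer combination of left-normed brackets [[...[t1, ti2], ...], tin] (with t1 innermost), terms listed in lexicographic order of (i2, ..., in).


[[[[t1, t4], t5], t2], t3] - [[[[t1, t4], t5], t3], t2]

Antisymmetry and Jacobi reduce to t1-anchored left-normed brackets.
Composite bracket: [[[t4, t1], t5], [t3, t2]]
Full expansion: 16 signed words from ab - ba (2^4 = 16).
Coefficients come from the t1-initial words:
  t1t4t5t2t3 appears with sign +1, giving the term +[[[[t1, t4], t5], t2], t3]
  t1t4t5t3t2 appears with sign -1, giving the term -[[[[t1, t4], t5], t3], t2]


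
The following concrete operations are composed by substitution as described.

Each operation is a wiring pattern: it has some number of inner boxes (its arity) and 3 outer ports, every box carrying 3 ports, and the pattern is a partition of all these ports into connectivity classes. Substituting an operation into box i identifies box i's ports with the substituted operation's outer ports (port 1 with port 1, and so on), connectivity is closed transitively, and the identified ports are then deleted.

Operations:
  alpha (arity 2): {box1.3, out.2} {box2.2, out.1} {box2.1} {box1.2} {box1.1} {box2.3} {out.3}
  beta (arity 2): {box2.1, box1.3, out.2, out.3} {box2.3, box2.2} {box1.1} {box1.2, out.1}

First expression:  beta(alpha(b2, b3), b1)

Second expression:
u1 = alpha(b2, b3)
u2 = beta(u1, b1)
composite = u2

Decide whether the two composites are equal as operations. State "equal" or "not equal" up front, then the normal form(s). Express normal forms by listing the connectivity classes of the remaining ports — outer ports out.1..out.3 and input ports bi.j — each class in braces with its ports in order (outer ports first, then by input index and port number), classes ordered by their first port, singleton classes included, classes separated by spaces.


equal; both compose to {out.1, b2.3} {out.2, out.3, b1.1} {b1.2, b1.3} {b2.1} {b2.2} {b3.1} {b3.2} {b3.3}

The first composite normalizes to {out.1, b2.3} {out.2, out.3, b1.1} {b1.2, b1.3} {b2.1} {b2.2} {b3.1} {b3.2} {b3.3}
The second composite normalizes to {out.1, b2.3} {out.2, out.3, b1.1} {b1.2, b1.3} {b2.1} {b2.2} {b3.1} {b3.2} {b3.3}
The forms coincide; equal.


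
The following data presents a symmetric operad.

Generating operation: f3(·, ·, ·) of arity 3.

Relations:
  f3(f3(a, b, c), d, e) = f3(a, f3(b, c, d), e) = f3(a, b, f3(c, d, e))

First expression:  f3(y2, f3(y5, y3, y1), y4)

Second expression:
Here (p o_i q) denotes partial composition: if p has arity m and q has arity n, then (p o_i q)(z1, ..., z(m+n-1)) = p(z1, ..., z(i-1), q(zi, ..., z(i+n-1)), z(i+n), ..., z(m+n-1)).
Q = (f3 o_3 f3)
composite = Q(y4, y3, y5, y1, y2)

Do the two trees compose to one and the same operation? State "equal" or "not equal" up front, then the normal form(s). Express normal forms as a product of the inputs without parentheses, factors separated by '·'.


not equal; the first gives y2 · y5 · y3 · y1 · y4 and the second y4 · y3 · y5 · y1 · y2


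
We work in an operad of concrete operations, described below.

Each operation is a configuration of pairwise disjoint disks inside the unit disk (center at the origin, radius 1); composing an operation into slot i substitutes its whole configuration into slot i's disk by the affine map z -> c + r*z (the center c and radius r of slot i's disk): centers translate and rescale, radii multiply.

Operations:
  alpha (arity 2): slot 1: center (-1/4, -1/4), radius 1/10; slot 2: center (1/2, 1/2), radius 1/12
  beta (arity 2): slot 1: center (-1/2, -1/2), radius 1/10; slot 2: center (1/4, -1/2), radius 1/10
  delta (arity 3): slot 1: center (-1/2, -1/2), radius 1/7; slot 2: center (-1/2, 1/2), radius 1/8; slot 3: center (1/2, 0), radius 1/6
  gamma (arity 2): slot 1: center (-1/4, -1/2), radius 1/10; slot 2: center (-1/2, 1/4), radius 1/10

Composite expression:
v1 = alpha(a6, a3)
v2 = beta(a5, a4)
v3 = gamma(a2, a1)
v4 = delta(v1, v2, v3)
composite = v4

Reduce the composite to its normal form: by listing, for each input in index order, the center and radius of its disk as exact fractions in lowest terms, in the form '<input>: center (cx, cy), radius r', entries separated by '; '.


Follow each a-input down from delta: c' goes to c + r*c', radius to r*r'.
a6 passes through 2 substitutions, ending at center (-15/28, -15/28), radius 1/70
a3 passes through 2 substitutions, ending at center (-3/7, -3/7), radius 1/84
a5 passes through 2 substitutions, ending at center (-9/16, 7/16), radius 1/80
a4 passes through 2 substitutions, ending at center (-15/32, 7/16), radius 1/80
a2 passes through 2 substitutions, ending at center (11/24, -1/12), radius 1/60
a1 passes through 2 substitutions, ending at center (5/12, 1/24), radius 1/60

a1: center (5/12, 1/24), radius 1/60; a2: center (11/24, -1/12), radius 1/60; a3: center (-3/7, -3/7), radius 1/84; a4: center (-15/32, 7/16), radius 1/80; a5: center (-9/16, 7/16), radius 1/80; a6: center (-15/28, -15/28), radius 1/70
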